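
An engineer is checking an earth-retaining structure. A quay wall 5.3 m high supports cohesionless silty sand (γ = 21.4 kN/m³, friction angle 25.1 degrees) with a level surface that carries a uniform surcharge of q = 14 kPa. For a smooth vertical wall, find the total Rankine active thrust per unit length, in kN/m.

K_a = tan²(45° − φ/2) = 0.4043.
Soil triangle: ½ K_a γ H² = 0.5×0.4043×21.4×5.3² = 121.5 kN/m.
Surcharge rectangle: K_a q H = 0.4043×14×5.3 = 30.00 kN/m.
Total = 121.5 + 30.00 = 151.5 kN/m.

152 kN/m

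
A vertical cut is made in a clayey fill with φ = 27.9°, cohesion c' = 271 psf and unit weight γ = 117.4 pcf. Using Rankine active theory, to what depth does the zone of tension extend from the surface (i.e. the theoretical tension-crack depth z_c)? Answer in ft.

K_a = tan²(45° − 27.9°/2) = 0.3625; √K_a = 0.6020.
The active pressure is zero where K_a γ z = 2c√K_a, so z_c = 2c/(γ√K_a) = 2×271/(117.4×0.6020) = 7.668 ft.

7.67 ft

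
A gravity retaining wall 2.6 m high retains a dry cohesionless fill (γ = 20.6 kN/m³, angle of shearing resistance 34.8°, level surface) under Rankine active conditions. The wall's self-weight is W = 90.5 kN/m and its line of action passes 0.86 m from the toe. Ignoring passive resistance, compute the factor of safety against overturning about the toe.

K_a = tan²(45° − 34.8°/2) = 0.2733.
P_a = ½K_aγH² = 0.5×0.2733×20.6×2.6² = 19.03 kN/m, acting at H/3 = 0.8667 m above the base.
Overturning moment M_o = P_a × H/3 = 19.03 × 0.8667 = 16.49.
Resisting moment M_r = W × 0.86 = 90.5 × 0.86 = 77.83.
FS_overturning = M_r/M_o = 77.83/16.49 = 4.719.

4.72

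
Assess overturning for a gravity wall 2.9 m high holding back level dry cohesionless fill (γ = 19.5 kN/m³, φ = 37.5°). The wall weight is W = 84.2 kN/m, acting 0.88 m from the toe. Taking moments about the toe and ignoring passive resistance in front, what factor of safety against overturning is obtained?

K_a = tan²(45° − 37.5°/2) = 0.2432.
P_a = ½K_aγH² = 0.5×0.2432×19.5×2.9² = 19.94 kN/m, acting at H/3 = 0.9667 m above the base.
Overturning moment M_o = P_a × H/3 = 19.94 × 0.9667 = 19.28.
Resisting moment M_r = W × 0.88 = 84.2 × 0.88 = 74.10.
FS_overturning = M_r/M_o = 74.10/19.28 = 3.844.

3.84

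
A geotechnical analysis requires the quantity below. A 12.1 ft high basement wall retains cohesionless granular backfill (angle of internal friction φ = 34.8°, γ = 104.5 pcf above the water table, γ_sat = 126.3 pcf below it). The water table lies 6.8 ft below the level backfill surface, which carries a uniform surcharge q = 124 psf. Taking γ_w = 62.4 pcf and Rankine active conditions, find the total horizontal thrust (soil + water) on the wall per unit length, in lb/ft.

K_a = tan²(45° − φ/2) = 0.2733.
γ' = 126.3 − 62.4 = 63.90 pcf. h₂ = H − d_w = 5.3 ft.
σ'_h: at surface K_a·q = 33.89; at WT K_a(q+γd_w) = 228.1; at base K_a(q+γd_w+γ'h₂) = 320.7 psf.
P₁ = ½(33.89+228.1)×6.8 = 890.8; P₂ = ½(228.1+320.7)×5.3 = 1454; P_w = ½γ_w h₂² = 876.4.
Total = 890.8+1454+876.4 = 3221 lb/ft.

3220 lb/ft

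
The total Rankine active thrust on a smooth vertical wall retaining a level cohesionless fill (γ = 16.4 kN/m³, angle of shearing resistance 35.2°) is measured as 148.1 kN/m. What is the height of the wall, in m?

K_a = 0.2687. P_a = ½ K_a γ H² ⇒ H = √(2P_a/(K_a γ)).
H = √(2×148.1/(0.2687×16.4)) = 8.199 m.

8.20 m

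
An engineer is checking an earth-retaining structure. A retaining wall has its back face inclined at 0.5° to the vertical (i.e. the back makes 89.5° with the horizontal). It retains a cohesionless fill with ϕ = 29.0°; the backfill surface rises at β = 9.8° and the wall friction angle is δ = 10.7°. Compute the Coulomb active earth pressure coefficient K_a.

K_a = sin²(α+φ) / [sin²α · sin(α−δ) · (1 + √{sin(φ+δ)sin(φ−β) / (sin(α−δ)sin(α+β))})²].
With α = 89.5°, φ = 29.0°, δ = 10.7°, β = 9.8°: K_a = 0.3664.

0.366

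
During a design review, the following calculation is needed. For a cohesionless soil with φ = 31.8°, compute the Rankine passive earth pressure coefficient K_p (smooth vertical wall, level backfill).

K_p = (1 + sin φ)/(1 − sin φ) = tan²(45° + 31.8°/2) = 3.228.

3.23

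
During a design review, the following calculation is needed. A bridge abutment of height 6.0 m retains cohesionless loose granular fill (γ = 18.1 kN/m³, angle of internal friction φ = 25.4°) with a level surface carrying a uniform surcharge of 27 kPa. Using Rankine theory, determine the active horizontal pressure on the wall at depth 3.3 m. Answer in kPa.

34.7 kPa

K_a = (1 − sin φ)/(1 + sin φ) = 0.3996.
σ_v = γz + q = 18.1 × 3.3 + 27 = 86.73 kPa.
σ_h = K_a σ_v = 0.3996 × 86.73 = 34.66 kPa.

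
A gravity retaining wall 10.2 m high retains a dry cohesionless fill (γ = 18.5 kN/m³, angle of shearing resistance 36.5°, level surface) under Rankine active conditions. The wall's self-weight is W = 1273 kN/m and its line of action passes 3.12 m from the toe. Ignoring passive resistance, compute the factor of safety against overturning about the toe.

4.78

K_a = tan²(45° − 36.5°/2) = 0.2541.
P_a = ½K_aγH² = 0.5×0.2541×18.5×10.2² = 244.5 kN/m, acting at H/3 = 3.400 m above the base.
Overturning moment M_o = P_a × H/3 = 244.5 × 3.400 = 831.3.
Resisting moment M_r = W × 3.12 = 1273 × 3.12 = 3972.
FS_overturning = M_r/M_o = 3972/831.3 = 4.778.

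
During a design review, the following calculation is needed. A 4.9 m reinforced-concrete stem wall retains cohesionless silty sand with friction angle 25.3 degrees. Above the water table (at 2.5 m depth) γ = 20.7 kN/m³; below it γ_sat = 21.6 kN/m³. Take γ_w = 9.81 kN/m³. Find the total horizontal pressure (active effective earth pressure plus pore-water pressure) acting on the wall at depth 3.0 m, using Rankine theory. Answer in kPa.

K_a = (1 − sin φ)/(1 + sin φ) = 0.4012.
γ' = 21.6 − 9.81 = 11.79 kN/m³.
Effective vertical stress at 3.0 m: σ'_v = 20.7×2.5 + 11.79×0.500 = 57.65 kPa.
σ'_h = K_a σ'_v = 0.4012 × 57.65 = 23.13 kPa; u = γ_w × 0.500 = 4.905 kPa.
Total σ_h = 23.13 + 4.905 = 28.03 kPa.

28.0 kPa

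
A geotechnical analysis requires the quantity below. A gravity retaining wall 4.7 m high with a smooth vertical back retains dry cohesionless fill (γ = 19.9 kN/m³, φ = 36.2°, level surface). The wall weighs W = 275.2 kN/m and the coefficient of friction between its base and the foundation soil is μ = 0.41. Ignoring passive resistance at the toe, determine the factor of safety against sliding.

1.99

K_a = tan²(45° − 36.2°/2) = 0.2574.
P_a = ½K_aγH² = 0.5×0.2574×19.9×4.7² = 56.57 kN/m, acting at H/3 = 1.567 m above the base.
FS_sliding = μW / P_a = 0.41×275.2 / 56.57 = 1.995.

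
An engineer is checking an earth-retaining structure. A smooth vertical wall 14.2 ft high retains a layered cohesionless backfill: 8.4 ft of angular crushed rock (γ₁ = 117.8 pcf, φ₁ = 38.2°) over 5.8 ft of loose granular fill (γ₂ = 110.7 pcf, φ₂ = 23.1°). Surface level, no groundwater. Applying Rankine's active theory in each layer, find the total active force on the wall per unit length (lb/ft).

K_a1 = tan²(45°−38.2°/2) = 0.2358; K_a2 = tan²(45°−23.1°/2) = 0.4364.
Layer 1: σ at base = K_a1 γ₁ h₁ = 233.3 psf; P₁ = ½×233.3×8.4 = 979.9.
Layer 2: σ_v at top = γ₁h₁ = 989.5; σ_h top = K_a2×989.5 = 431.9; σ_h base = K_a2×(989.5+110.7×5.8) = 712.1.
P₂ = ½(431.9+712.1)×5.8 = 3317. Total P_a = 979.9+3317 = 4297 lb/ft.

4300 lb/ft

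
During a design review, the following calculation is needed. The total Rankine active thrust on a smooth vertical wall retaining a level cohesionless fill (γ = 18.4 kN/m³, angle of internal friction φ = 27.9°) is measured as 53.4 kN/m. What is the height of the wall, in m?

K_a = 0.3625. P_a = ½ K_a γ H² ⇒ H = √(2P_a/(K_a γ)).
H = √(2×53.4/(0.3625×18.4)) = 4.002 m.

4.00 m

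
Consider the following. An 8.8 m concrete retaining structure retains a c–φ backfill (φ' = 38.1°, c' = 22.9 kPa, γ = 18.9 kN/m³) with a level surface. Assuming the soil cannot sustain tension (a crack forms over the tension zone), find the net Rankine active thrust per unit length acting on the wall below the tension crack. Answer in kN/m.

32.7 kN/m

K_a = 0.2368; √K_a = 0.4867.
Tension-crack depth z_c = 2c/(γ√K_a) = 2×22.9/(18.9×0.4867) = 4.979 m.
σ_a at base = K_a γ H − 2c√K_a = 0.2368×18.9×8.8 − 2×22.9×0.4867 = 17.10 kPa.
P_a = ½ × 17.10 × (H − z_c) = 0.5×17.10×3.821 = 32.67 kN/m.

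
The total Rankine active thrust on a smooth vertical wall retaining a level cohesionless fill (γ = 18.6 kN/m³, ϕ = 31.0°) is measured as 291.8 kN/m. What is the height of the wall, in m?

K_a = 0.3201. P_a = ½ K_a γ H² ⇒ H = √(2P_a/(K_a γ)).
H = √(2×291.8/(0.3201×18.6)) = 9.901 m.

9.90 m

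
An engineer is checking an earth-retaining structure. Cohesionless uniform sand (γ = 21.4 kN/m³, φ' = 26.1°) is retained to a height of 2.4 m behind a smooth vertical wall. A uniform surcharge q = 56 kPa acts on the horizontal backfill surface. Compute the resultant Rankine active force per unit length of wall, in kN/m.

K_a = tan²(45° − φ/2) = 0.3889.
Soil triangle: ½ K_a γ H² = 0.5×0.3889×21.4×2.4² = 23.97 kN/m.
Surcharge rectangle: K_a q H = 0.3889×56×2.4 = 52.27 kN/m.
Total = 23.97 + 52.27 = 76.25 kN/m.

76.2 kN/m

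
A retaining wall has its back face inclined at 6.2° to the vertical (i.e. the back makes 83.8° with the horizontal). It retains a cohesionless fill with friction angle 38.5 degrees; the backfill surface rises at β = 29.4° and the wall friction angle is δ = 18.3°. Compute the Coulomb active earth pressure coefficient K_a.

K_a = sin²(α+φ) / [sin²α · sin(α−δ) · (1 + √{sin(φ+δ)sin(φ−β) / (sin(α−δ)sin(α+β))})²].
With α = 83.8°, φ = 38.5°, δ = 18.3°, β = 29.4°: K_a = 0.4066.

0.407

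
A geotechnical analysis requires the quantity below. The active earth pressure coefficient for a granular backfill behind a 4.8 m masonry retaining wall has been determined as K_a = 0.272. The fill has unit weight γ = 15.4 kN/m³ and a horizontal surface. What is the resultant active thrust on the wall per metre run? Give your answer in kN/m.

P = ½ K_a γ H² = 0.5 × 0.272 × 15.4 × 4.8² = 48.25 kN/m.

48.3 kN/m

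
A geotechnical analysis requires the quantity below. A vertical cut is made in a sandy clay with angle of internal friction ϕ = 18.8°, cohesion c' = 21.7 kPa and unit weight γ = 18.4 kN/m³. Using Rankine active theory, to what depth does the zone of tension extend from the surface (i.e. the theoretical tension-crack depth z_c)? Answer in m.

K_a = tan²(45° − 18.8°/2) = 0.5126; √K_a = 0.7159.
The active pressure is zero where K_a γ z = 2c√K_a, so z_c = 2c/(γ√K_a) = 2×21.7/(18.4×0.7159) = 3.295 m.

3.29 m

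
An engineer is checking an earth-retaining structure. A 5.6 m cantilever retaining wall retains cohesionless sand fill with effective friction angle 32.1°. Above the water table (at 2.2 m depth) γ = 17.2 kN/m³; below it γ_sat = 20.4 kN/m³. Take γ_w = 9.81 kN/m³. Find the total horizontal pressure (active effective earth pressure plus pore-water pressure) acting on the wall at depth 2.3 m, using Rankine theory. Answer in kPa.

K_a = (1 − sin φ)/(1 + sin φ) = 0.3060.
γ' = 20.4 − 9.81 = 10.59 kN/m³.
Effective vertical stress at 2.3 m: σ'_v = 17.2×2.2 + 10.59×0.1000 = 38.90 kPa.
σ'_h = K_a σ'_v = 0.3060 × 38.90 = 11.90 kPa; u = γ_w × 0.1000 = 0.9810 kPa.
Total σ_h = 11.90 + 0.9810 = 12.88 kPa.

12.9 kPa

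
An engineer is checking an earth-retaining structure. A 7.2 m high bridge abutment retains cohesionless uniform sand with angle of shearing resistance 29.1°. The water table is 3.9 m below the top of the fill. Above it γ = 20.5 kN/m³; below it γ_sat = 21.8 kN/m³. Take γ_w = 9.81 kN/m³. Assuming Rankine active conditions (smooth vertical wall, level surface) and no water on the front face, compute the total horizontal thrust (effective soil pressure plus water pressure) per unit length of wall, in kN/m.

K_a = tan²(45° − φ/2) = 0.3456.
γ' = 21.8 − 9.81 = 11.99 kN/m³. Depth below WT = 3.3 m.
σ'_h at WT = K_a γ d_w = 27.63 kPa; at base = 27.63 + K_a γ' × 3.3 = 41.30 kPa.
P₁ (0–3.9 m) = ½×27.63×3.9 = 53.88. P₂ (3.9–7.2 m) = ½(27.63+41.30)×3.3 = 113.7.
P_w = ½ γ_w h₂² = 0.5×9.81×3.3² = 53.42. Total = 53.88+113.7+53.42 = 221.0 kN/m.

221 kN/m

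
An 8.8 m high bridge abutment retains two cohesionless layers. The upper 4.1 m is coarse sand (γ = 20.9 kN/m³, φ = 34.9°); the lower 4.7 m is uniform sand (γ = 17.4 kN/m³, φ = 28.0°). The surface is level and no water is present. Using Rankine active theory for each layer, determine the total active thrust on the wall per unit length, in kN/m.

263 kN/m

K_a1 = tan²(45°−34.9°/2) = 0.2721; K_a2 = tan²(45°−28.0°/2) = 0.3610.
Layer 1: σ at base = K_a1 γ₁ h₁ = 23.32 kPa; P₁ = ½×23.32×4.1 = 47.81.
Layer 2: σ_v at top = γ₁h₁ = 85.69; σ_h top = K_a2×85.69 = 30.94; σ_h base = K_a2×(85.69+17.4×4.7) = 60.46.
P₂ = ½(30.94+60.46)×4.7 = 214.8. Total P_a = 47.81+214.8 = 262.6 kN/m.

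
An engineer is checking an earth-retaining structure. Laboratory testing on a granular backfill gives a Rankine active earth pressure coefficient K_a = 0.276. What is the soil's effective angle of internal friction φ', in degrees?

34.6°

K_a = tan²(45° − φ/2) ⇒ 45° − φ/2 = arctan(√0.276) = 27.72°.
φ = 2(45° − 27.72°) = 34.57°.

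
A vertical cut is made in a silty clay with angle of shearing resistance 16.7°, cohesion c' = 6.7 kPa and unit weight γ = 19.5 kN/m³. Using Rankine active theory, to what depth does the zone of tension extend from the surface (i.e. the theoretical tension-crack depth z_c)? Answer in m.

0.924 m

K_a = tan²(45° − 16.7°/2) = 0.5536; √K_a = 0.7440.
The active pressure is zero where K_a γ z = 2c√K_a, so z_c = 2c/(γ√K_a) = 2×6.7/(19.5×0.7440) = 0.9236 m.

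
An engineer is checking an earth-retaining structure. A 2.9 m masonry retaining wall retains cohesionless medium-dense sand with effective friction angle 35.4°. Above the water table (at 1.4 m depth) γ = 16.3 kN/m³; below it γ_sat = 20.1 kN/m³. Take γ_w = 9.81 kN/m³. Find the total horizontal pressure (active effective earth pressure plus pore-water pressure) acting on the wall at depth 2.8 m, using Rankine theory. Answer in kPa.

23.7 kPa

K_a = (1 − sin φ)/(1 + sin φ) = 0.2664.
γ' = 20.1 − 9.81 = 10.29 kN/m³.
Effective vertical stress at 2.8 m: σ'_v = 16.3×1.4 + 10.29×1.40 = 37.23 kPa.
σ'_h = K_a σ'_v = 0.2664 × 37.23 = 9.917 kPa; u = γ_w × 1.40 = 13.73 kPa.
Total σ_h = 9.917 + 13.73 = 23.65 kPa.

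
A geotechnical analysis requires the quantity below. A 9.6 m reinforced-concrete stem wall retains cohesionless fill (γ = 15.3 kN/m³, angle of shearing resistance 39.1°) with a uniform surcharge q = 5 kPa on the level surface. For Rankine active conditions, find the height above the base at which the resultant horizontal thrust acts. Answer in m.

3.30 m

K_a = 0.2265.
Triangular part P₁ = ½K_aγH² = 159.7 at H/3 = 3.200 m; rectangular part P₂ = K_a q H = 10.87 at H/2 = 4.800 m.
ȳ = (P₁·3.200 + P₂·4.800)/(P₁+P₂) = 3.302 m.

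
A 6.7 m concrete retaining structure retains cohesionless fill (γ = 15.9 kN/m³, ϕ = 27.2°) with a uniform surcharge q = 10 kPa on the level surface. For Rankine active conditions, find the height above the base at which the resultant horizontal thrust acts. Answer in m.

K_a = 0.3726.
Triangular part P₁ = ½K_aγH² = 133.0 at H/3 = 2.233 m; rectangular part P₂ = K_a q H = 24.96 at H/2 = 3.350 m.
ȳ = (P₁·2.233 + P₂·3.350)/(P₁+P₂) = 2.410 m.

2.41 m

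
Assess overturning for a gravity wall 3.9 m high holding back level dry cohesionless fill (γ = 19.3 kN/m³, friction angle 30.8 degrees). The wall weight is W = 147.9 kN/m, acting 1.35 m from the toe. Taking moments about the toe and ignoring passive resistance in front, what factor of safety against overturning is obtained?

K_a = tan²(45° − 30.8°/2) = 0.3227.
P_a = ½K_aγH² = 0.5×0.3227×19.3×3.9² = 47.37 kN/m, acting at H/3 = 1.300 m above the base.
Overturning moment M_o = P_a × H/3 = 47.37 × 1.300 = 61.58.
Resisting moment M_r = W × 1.35 = 147.9 × 1.35 = 199.7.
FS_overturning = M_r/M_o = 199.7/61.58 = 3.243.

3.24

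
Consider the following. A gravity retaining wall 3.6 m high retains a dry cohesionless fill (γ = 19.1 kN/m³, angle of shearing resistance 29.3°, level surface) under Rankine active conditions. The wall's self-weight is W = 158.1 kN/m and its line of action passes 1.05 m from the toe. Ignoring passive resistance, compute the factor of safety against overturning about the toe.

K_a = tan²(45° − 29.3°/2) = 0.3428.
P_a = ½K_aγH² = 0.5×0.3428×19.1×3.6² = 42.43 kN/m, acting at H/3 = 1.200 m above the base.
Overturning moment M_o = P_a × H/3 = 42.43 × 1.200 = 50.92.
Resisting moment M_r = W × 1.05 = 158.1 × 1.05 = 166.0.
FS_overturning = M_r/M_o = 166.0/50.92 = 3.260.

3.26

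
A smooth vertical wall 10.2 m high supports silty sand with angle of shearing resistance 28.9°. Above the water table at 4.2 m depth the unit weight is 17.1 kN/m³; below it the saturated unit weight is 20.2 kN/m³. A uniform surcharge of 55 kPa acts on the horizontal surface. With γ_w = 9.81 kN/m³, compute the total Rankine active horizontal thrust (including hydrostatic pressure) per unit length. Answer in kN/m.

640 kN/m

K_a = tan²(45° − φ/2) = 0.3484.
γ' = 20.2 − 9.81 = 10.39 kN/m³. h₂ = H − d_w = 6.0 m.
σ'_h: at surface K_a·q = 19.16; at WT K_a(q+γd_w) = 44.18; at base K_a(q+γd_w+γ'h₂) = 65.90 kPa.
P₁ = ½(19.16+44.18)×4.2 = 133.0; P₂ = ½(44.18+65.90)×6.0 = 330.2; P_w = ½γ_w h₂² = 176.6.
Total = 133.0+330.2+176.6 = 639.8 kN/m.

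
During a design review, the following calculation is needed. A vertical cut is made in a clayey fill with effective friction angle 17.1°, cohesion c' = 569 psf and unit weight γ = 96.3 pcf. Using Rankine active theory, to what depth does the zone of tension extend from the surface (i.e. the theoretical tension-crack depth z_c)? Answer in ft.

16.0 ft

K_a = tan²(45° − 17.1°/2) = 0.5455; √K_a = 0.7386.
The active pressure is zero where K_a γ z = 2c√K_a, so z_c = 2c/(γ√K_a) = 2×569/(96.3×0.7386) = 16.00 ft.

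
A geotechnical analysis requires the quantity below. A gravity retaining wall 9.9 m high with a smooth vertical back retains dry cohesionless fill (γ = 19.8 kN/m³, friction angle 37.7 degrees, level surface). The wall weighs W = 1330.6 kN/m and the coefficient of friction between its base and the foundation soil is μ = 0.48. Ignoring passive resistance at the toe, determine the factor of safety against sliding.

2.73

K_a = tan²(45° − 37.7°/2) = 0.2411.
P_a = ½K_aγH² = 0.5×0.2411×19.8×9.9² = 233.9 kN/m, acting at H/3 = 3.300 m above the base.
FS_sliding = μW / P_a = 0.48×1330.6 / 233.9 = 2.731.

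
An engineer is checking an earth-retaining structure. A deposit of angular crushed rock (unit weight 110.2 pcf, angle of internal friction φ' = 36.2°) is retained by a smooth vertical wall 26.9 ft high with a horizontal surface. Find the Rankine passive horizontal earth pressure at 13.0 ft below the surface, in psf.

K_p = (1 + sin φ)/(1 − sin φ) = 3.885.
σ_h = K_p γ z = 3.885 × 110.2 × 13.0 = 5566 psf.

5570 psf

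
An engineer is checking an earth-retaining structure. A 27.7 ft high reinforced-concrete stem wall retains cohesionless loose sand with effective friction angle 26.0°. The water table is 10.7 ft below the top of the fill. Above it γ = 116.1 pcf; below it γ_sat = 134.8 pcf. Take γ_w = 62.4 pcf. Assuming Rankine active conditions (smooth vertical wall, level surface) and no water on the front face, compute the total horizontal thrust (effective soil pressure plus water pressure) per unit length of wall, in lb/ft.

23900 lb/ft

K_a = tan²(45° − φ/2) = 0.3905.
γ' = 134.8 − 62.4 = 72.40 pcf. Depth below WT = 17.0 ft.
σ'_h at WT = K_a γ d_w = 485.1 psf; at base = 485.1 + K_a γ' × 17.0 = 965.6 psf.
P₁ (0–10.7 ft) = ½×485.1×10.7 = 2595. P₂ (10.7–27.7 ft) = ½(485.1+965.6)×17.0 = 12330.
P_w = ½ γ_w h₂² = 0.5×62.4×17.0² = 9017. Total = 2595+12330+9017 = 23940 lb/ft.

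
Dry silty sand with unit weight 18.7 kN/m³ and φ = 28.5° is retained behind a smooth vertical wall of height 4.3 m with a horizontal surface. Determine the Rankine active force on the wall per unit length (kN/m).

61.2 kN/m

K_a = tan²(45° − φ/2) = 0.3540.
P_a = ½ K_a γ H² = 0.5 × 0.3540 × 18.7 × 4.3² = 61.19 kN/m.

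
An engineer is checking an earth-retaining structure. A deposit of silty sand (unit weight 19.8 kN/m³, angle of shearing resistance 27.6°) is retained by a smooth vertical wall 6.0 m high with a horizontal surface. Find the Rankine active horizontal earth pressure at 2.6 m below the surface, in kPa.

18.9 kPa

K_a = (1 − sin φ)/(1 + sin φ) = 0.3668.
σ_h = K_a γ z = 0.3668 × 19.8 × 2.6 = 18.88 kPa.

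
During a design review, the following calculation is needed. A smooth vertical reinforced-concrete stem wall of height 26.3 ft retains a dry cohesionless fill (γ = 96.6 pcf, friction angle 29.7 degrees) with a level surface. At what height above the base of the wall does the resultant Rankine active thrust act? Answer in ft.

K_a = 0.3374.
The pressure distribution is triangular, so the resultant acts at H/3 above the base = 26.3/3 = 8.767 ft.

8.77 ft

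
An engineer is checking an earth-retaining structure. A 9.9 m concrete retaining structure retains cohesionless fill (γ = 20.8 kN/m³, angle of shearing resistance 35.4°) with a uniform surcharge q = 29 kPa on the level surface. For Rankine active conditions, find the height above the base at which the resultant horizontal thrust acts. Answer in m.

3.66 m

K_a = 0.2664.
Triangular part P₁ = ½K_aγH² = 271.5 at H/3 = 3.300 m; rectangular part P₂ = K_a q H = 76.48 at H/2 = 4.950 m.
ȳ = (P₁·3.300 + P₂·4.950)/(P₁+P₂) = 3.663 m.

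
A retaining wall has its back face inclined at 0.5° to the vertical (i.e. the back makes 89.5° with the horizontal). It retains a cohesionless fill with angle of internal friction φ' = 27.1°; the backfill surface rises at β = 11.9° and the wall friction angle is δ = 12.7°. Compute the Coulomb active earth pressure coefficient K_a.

K_a = sin²(α+φ) / [sin²α · sin(α−δ) · (1 + √{sin(φ+δ)sin(φ−β) / (sin(α−δ)sin(α+β))})²].
With α = 89.5°, φ = 27.1°, δ = 12.7°, β = 11.9°: K_a = 0.4077.

0.408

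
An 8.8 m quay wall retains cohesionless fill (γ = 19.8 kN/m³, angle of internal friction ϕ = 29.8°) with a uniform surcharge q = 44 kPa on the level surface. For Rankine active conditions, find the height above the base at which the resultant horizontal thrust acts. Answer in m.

3.43 m

K_a = 0.3360.
Triangular part P₁ = ½K_aγH² = 257.6 at H/3 = 2.933 m; rectangular part P₂ = K_a q H = 130.1 at H/2 = 4.400 m.
ȳ = (P₁·2.933 + P₂·4.400)/(P₁+P₂) = 3.426 m.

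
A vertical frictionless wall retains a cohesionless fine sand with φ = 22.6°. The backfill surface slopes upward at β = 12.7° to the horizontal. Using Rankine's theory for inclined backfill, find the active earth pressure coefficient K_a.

K_a = cos β · (cos β − √(cos²β − cos²φ)) / (cos β + √(cos²β − cos²φ)).
cos β = 0.9755, cos φ = 0.9232, √(cos²β − cos²φ) = 0.3152.
K_a = 0.9755 × (0.9755 − 0.3152)/(0.9755 + 0.3152) = 0.4991.

0.499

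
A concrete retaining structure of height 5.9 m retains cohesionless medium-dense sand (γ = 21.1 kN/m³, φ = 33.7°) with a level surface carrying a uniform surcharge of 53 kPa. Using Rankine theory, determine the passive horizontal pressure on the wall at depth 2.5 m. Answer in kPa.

369 kPa

K_p = (1 + sin φ)/(1 − sin φ) = 3.493.
σ_v = γz + q = 21.1 × 2.5 + 53 = 105.8 kPa.
σ_h = K_p σ_v = 3.493 × 105.8 = 369.4 kPa.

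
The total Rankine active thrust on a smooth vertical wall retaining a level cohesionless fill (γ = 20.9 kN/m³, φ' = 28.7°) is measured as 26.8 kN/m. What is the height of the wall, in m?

K_a = 0.3511. P_a = ½ K_a γ H² ⇒ H = √(2P_a/(K_a γ)).
H = √(2×26.8/(0.3511×20.9)) = 2.702 m.

2.70 m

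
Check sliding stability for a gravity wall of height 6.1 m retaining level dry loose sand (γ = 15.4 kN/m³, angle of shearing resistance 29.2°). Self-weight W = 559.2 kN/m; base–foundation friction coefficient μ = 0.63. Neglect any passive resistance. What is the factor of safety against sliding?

3.57

K_a = tan²(45° − 29.2°/2) = 0.3442.
P_a = ½K_aγH² = 0.5×0.3442×15.4×6.1² = 98.62 kN/m, acting at H/3 = 2.033 m above the base.
FS_sliding = μW / P_a = 0.63×559.2 / 98.62 = 3.572.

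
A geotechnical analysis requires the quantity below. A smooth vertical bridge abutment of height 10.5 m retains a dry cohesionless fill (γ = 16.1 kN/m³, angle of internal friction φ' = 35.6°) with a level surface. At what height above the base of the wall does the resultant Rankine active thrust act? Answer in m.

3.50 m

K_a = 0.2641.
The pressure distribution is triangular, so the resultant acts at H/3 above the base = 10.5/3 = 3.500 m.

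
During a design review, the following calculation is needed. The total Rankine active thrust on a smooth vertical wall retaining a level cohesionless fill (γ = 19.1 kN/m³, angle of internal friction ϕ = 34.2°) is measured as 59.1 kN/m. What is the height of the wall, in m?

K_a = 0.2803. P_a = ½ K_a γ H² ⇒ H = √(2P_a/(K_a γ)).
H = √(2×59.1/(0.2803×19.1)) = 4.698 m.

4.70 m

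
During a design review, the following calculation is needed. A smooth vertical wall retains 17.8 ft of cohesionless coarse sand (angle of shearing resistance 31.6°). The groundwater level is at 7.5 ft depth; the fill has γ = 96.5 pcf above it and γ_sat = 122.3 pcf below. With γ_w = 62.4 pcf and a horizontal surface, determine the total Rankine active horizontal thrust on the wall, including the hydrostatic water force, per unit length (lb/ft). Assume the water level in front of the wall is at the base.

7480 lb/ft

K_a = tan²(45° − φ/2) = 0.3123.
γ' = 122.3 − 62.4 = 59.90 pcf. Depth below WT = 10.3 ft.
σ'_h at WT = K_a γ d_w = 226.1 psf; at base = 226.1 + K_a γ' × 10.3 = 418.8 psf.
P₁ (0–7.5 ft) = ½×226.1×7.5 = 847.7. P₂ (7.5–17.8 ft) = ½(226.1+418.8)×10.3 = 3321.
P_w = ½ γ_w h₂² = 0.5×62.4×10.3² = 3310. Total = 847.7+3321+3310 = 7479 lb/ft.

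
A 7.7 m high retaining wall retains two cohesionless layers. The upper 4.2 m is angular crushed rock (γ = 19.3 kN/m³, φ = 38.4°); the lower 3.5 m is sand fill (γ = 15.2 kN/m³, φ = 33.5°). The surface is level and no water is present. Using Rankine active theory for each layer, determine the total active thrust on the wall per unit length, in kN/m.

149 kN/m

K_a1 = tan²(45°−38.4°/2) = 0.2337; K_a2 = tan²(45°−33.5°/2) = 0.2887.
Layer 1: σ at base = K_a1 γ₁ h₁ = 18.94 kPa; P₁ = ½×18.94×4.2 = 39.78.
Layer 2: σ_v at top = γ₁h₁ = 81.06; σ_h top = K_a2×81.06 = 23.40; σ_h base = K_a2×(81.06+15.2×3.5) = 38.76.
P₂ = ½(23.40+38.76)×3.5 = 108.8. Total P_a = 39.78+108.8 = 148.6 kN/m.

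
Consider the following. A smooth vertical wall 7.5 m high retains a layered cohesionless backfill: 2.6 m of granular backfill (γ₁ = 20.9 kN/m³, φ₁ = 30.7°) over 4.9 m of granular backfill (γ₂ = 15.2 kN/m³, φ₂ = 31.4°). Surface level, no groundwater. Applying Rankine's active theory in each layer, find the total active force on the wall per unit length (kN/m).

164 kN/m

K_a1 = tan²(45°−30.7°/2) = 0.3240; K_a2 = tan²(45°−31.4°/2) = 0.3149.
Layer 1: σ at base = K_a1 γ₁ h₁ = 17.61 kPa; P₁ = ½×17.61×2.6 = 22.89.
Layer 2: σ_v at top = γ₁h₁ = 54.34; σ_h top = K_a2×54.34 = 17.11; σ_h base = K_a2×(54.34+15.2×4.9) = 40.57.
P₂ = ½(17.11+40.57)×4.9 = 141.3. Total P_a = 22.89+141.3 = 164.2 kN/m.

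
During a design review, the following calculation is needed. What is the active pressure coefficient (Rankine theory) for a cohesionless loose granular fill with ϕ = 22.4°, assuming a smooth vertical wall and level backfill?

0.448

K_a = tan²(45° − φ/2) = tan²(33.80°) = 0.4482.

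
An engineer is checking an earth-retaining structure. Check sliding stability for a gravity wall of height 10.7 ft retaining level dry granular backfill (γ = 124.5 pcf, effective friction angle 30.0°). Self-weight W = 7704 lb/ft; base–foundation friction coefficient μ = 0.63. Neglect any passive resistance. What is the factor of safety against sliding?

K_a = tan²(45° − 30.0°/2) = 0.3333.
P_a = ½K_aγH² = 0.5×0.3333×124.5×10.7² = 2376 lb/ft, acting at H/3 = 3.567 ft above the base.
FS_sliding = μW / P_a = 0.63×7704 / 2376 = 2.043.

2.04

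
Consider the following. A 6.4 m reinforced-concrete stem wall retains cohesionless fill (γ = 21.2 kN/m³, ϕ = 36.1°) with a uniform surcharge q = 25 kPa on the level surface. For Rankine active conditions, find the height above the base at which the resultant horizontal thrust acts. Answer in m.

2.42 m

K_a = 0.2585.
Triangular part P₁ = ½K_aγH² = 112.2 at H/3 = 2.133 m; rectangular part P₂ = K_a q H = 41.36 at H/2 = 3.200 m.
ȳ = (P₁·2.133 + P₂·3.200)/(P₁+P₂) = 2.421 m.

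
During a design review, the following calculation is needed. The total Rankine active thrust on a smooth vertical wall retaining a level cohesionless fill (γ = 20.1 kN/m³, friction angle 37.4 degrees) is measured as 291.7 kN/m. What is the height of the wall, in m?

K_a = 0.2443. P_a = ½ K_a γ H² ⇒ H = √(2P_a/(K_a γ)).
H = √(2×291.7/(0.2443×20.1)) = 10.90 m.

10.9 m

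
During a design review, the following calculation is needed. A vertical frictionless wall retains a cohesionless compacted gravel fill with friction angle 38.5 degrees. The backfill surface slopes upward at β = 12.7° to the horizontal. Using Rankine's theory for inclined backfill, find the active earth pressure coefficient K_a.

K_a = cos β · (cos β − √(cos²β − cos²φ)) / (cos β + √(cos²β − cos²φ)).
cos β = 0.9755, cos φ = 0.7826, √(cos²β − cos²φ) = 0.5824.
K_a = 0.9755 × (0.9755 − 0.5824)/(0.9755 + 0.5824) = 0.2462.

0.246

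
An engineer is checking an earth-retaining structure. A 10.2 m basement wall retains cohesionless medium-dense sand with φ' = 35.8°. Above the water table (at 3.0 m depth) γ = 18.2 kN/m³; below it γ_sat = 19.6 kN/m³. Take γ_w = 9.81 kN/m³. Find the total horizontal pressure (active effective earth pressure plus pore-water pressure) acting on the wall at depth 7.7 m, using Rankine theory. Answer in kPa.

72.5 kPa

K_a = (1 − sin φ)/(1 + sin φ) = 0.2619.
γ' = 19.6 − 9.81 = 9.790 kN/m³.
Effective vertical stress at 7.7 m: σ'_v = 18.2×3.0 + 9.790×4.70 = 100.6 kPa.
σ'_h = K_a σ'_v = 0.2619 × 100.6 = 26.35 kPa; u = γ_w × 4.70 = 46.11 kPa.
Total σ_h = 26.35 + 46.11 = 72.45 kPa.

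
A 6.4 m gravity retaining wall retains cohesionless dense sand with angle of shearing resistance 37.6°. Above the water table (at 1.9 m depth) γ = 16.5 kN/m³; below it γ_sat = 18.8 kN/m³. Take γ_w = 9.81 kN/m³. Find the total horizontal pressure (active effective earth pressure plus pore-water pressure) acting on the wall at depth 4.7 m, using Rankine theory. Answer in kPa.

K_a = (1 − sin φ)/(1 + sin φ) = 0.2421.
γ' = 18.8 − 9.81 = 8.990 kN/m³.
Effective vertical stress at 4.7 m: σ'_v = 16.5×1.9 + 8.990×2.80 = 56.52 kPa.
σ'_h = K_a σ'_v = 0.2421 × 56.52 = 13.69 kPa; u = γ_w × 2.80 = 27.47 kPa.
Total σ_h = 13.69 + 27.47 = 41.15 kPa.

41.2 kPa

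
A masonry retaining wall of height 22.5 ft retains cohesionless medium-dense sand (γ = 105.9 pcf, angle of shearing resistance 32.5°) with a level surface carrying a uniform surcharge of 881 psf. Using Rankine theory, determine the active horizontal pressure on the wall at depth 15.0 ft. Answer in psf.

743 psf

K_a = (1 − sin φ)/(1 + sin φ) = 0.3010.
σ_v = γz + q = 105.9 × 15.0 + 881 = 2470 psf.
σ_h = K_a σ_v = 0.3010 × 2470 = 743.3 psf.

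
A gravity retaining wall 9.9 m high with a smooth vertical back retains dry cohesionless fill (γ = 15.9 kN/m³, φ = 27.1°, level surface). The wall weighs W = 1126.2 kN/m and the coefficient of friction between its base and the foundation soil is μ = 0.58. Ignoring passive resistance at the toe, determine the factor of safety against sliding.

2.24

K_a = tan²(45° − 27.1°/2) = 0.3741.
P_a = ½K_aγH² = 0.5×0.3741×15.9×9.9² = 291.5 kN/m, acting at H/3 = 3.300 m above the base.
FS_sliding = μW / P_a = 0.58×1126.2 / 291.5 = 2.241.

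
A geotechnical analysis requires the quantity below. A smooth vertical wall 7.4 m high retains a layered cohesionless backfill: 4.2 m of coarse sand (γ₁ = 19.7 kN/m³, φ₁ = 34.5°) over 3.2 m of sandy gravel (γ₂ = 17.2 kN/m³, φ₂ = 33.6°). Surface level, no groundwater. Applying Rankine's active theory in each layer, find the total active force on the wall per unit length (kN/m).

150 kN/m

K_a1 = tan²(45°−34.5°/2) = 0.2768; K_a2 = tan²(45°−33.6°/2) = 0.2875.
Layer 1: σ at base = K_a1 γ₁ h₁ = 22.90 kPa; P₁ = ½×22.90×4.2 = 48.10.
Layer 2: σ_v at top = γ₁h₁ = 82.74; σ_h top = K_a2×82.74 = 23.79; σ_h base = K_a2×(82.74+17.2×3.2) = 39.61.
P₂ = ½(23.79+39.61)×3.2 = 101.4. Total P_a = 48.10+101.4 = 149.5 kN/m.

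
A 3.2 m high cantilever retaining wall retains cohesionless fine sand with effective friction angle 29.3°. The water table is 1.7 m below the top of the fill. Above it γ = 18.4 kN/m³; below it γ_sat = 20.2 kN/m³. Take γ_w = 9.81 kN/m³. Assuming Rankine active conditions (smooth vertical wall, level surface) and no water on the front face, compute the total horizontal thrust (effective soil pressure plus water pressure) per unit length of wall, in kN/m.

40.2 kN/m

K_a = tan²(45° − φ/2) = 0.3428.
γ' = 20.2 − 9.81 = 10.39 kN/m³. Depth below WT = 1.5 m.
σ'_h at WT = K_a γ d_w = 10.72 kPa; at base = 10.72 + K_a γ' × 1.5 = 16.07 kPa.
P₁ (0–1.7 m) = ½×10.72×1.7 = 9.115. P₂ (1.7–3.2 m) = ½(10.72+16.07)×1.5 = 20.09.
P_w = ½ γ_w h₂² = 0.5×9.81×1.5² = 11.04. Total = 9.115+20.09+11.04 = 40.24 kN/m.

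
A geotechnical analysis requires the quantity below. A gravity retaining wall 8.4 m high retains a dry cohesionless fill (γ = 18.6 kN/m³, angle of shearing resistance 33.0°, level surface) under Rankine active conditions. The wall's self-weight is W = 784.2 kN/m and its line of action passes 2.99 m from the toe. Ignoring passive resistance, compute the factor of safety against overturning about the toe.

K_a = tan²(45° − 33.0°/2) = 0.2948.
P_a = ½K_aγH² = 0.5×0.2948×18.6×8.4² = 193.5 kN/m, acting at H/3 = 2.800 m above the base.
Overturning moment M_o = P_a × H/3 = 193.5 × 2.800 = 541.7.
Resisting moment M_r = W × 2.99 = 784.2 × 2.99 = 2345.
FS_overturning = M_r/M_o = 2345/541.7 = 4.329.

4.33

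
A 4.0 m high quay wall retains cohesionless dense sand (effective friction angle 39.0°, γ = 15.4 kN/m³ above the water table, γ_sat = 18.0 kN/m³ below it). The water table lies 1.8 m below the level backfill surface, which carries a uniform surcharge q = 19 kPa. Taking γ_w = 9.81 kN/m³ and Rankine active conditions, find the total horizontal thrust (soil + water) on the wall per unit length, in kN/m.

K_a = tan²(45° − φ/2) = 0.2275.
γ' = 18.0 − 9.81 = 8.190 kN/m³. h₂ = H − d_w = 2.2 m.
σ'_h: at surface K_a·q = 4.323; at WT K_a(q+γd_w) = 10.63; at base K_a(q+γd_w+γ'h₂) = 14.73 kPa.
P₁ = ½(4.323+10.63)×1.8 = 13.46; P₂ = ½(10.63+14.73)×2.2 = 27.89; P_w = ½γ_w h₂² = 23.74.
Total = 13.46+27.89+23.74 = 65.09 kN/m.

65.1 kN/m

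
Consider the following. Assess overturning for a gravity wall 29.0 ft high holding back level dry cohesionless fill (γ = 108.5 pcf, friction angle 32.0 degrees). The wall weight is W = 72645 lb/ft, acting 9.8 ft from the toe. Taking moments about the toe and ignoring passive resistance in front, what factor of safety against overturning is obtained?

K_a = tan²(45° − 32.0°/2) = 0.3073.
P_a = ½K_aγH² = 0.5×0.3073×108.5×29.0² = 14020 lb/ft, acting at H/3 = 9.667 ft above the base.
Overturning moment M_o = P_a × H/3 = 14020 × 9.667 = 135500.
Resisting moment M_r = W × 9.8 = 72645 × 9.8 = 711900.
FS_overturning = M_r/M_o = 711900/135500 = 5.254.

5.25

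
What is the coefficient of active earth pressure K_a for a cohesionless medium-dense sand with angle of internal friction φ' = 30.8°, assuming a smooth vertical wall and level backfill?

0.323

K_a = tan²(45° − φ/2) = tan²(29.60°) = 0.3227.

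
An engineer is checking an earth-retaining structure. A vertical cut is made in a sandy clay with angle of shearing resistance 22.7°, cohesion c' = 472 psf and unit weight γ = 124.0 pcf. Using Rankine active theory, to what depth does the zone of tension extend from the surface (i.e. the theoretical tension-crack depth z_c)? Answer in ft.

11.4 ft

K_a = tan²(45° − 22.7°/2) = 0.4431; √K_a = 0.6657.
The active pressure is zero where K_a γ z = 2c√K_a, so z_c = 2c/(γ√K_a) = 2×472/(124.0×0.6657) = 11.44 ft.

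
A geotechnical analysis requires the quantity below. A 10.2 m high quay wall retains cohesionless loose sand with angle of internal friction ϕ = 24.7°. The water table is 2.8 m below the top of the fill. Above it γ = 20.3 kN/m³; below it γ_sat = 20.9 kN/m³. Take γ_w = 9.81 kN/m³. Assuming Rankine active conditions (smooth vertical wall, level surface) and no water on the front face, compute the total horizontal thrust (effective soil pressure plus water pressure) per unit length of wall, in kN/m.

K_a = tan²(45° − φ/2) = 0.4106.
γ' = 20.9 − 9.81 = 11.09 kN/m³. Depth below WT = 7.4 m.
σ'_h at WT = K_a γ d_w = 23.34 kPa; at base = 23.34 + K_a γ' × 7.4 = 57.03 kPa.
P₁ (0–2.8 m) = ½×23.34×2.8 = 32.67. P₂ (2.8–10.2 m) = ½(23.34+57.03)×7.4 = 297.4.
P_w = ½ γ_w h₂² = 0.5×9.81×7.4² = 268.6. Total = 32.67+297.4+268.6 = 598.6 kN/m.

599 kN/m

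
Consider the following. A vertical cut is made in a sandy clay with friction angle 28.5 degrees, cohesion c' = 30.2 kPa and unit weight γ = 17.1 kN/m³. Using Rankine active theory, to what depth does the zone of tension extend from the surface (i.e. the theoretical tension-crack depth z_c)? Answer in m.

5.94 m

K_a = tan²(45° − 28.5°/2) = 0.3540; √K_a = 0.5949.
The active pressure is zero where K_a γ z = 2c√K_a, so z_c = 2c/(γ√K_a) = 2×30.2/(17.1×0.5949) = 5.937 m.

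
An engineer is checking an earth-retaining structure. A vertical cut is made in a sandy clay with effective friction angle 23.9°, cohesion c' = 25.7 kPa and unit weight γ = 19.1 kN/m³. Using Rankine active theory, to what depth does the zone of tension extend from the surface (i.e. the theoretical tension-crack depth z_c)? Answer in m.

K_a = tan²(45° − 23.9°/2) = 0.4233; √K_a = 0.6506.
The active pressure is zero where K_a γ z = 2c√K_a, so z_c = 2c/(γ√K_a) = 2×25.7/(19.1×0.6506) = 4.136 m.

4.14 m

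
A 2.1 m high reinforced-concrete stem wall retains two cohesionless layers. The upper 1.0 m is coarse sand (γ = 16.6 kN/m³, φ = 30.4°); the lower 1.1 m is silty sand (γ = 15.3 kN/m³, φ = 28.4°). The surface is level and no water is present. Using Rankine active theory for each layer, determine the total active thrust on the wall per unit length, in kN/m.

K_a1 = tan²(45°−30.4°/2) = 0.3280; K_a2 = tan²(45°−28.4°/2) = 0.3554.
Layer 1: σ at base = K_a1 γ₁ h₁ = 5.445 kPa; P₁ = ½×5.445×1.0 = 2.722.
Layer 2: σ_v at top = γ₁h₁ = 16.60; σ_h top = K_a2×16.60 = 5.899; σ_h base = K_a2×(16.60+15.3×1.1) = 11.88.
P₂ = ½(5.899+11.88)×1.1 = 9.778. Total P_a = 2.722+9.778 = 12.50 kN/m.

12.5 kN/m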